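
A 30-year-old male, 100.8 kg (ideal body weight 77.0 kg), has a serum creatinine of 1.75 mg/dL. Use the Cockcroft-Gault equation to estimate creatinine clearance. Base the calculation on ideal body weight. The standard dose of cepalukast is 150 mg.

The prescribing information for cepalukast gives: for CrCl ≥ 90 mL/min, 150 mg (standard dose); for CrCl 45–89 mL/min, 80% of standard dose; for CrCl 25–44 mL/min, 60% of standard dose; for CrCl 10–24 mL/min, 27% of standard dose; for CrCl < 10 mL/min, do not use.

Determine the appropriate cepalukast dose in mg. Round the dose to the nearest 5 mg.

CrCl = (140 − 30) × 77 / (72 × 1.75) = 8470.0 / 126.00 ≈ 67.2 mL/min
CrCl ≈ 67 mL/min → bracket 45–89 mL/min.
80% of 150 mg = 120 mg

120 mg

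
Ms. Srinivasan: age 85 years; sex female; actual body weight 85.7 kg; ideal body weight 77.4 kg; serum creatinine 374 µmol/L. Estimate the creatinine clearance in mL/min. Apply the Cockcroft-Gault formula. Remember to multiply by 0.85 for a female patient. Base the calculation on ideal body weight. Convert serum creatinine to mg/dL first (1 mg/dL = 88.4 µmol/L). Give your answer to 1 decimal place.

11.9 mL/min

SCr = 374 / 88.4 = 4.231 mg/dL
CrCl = (140 − 85) × 77.4 / (72 × 4.231) × 0.85 = 4257.0 / 304.63 × 0.85 ≈ 11.9 mL/min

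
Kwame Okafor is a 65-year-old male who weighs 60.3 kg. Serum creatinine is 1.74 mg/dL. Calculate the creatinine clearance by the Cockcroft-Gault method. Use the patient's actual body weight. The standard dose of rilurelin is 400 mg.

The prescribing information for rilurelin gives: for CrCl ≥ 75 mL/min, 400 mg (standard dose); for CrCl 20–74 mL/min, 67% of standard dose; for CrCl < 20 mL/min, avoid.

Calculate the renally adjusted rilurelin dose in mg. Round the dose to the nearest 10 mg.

CrCl = (140 − 65) × 60.3 / (72 × 1.74) = 4522.5 / 125.28 ≈ 36.1 mL/min
CrCl ≈ 36 mL/min → bracket 20–74 mL/min.
67% of 400 mg = 268 mg → 270 mg

270 mg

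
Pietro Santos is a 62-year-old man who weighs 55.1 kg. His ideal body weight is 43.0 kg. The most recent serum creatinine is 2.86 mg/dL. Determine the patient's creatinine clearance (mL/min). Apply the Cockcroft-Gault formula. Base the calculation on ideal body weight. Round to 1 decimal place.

CrCl = (140 − 62) × 43 / (72 × 2.86) = 3354.0 / 205.92 ≈ 16.3 mL/min

16.3 mL/min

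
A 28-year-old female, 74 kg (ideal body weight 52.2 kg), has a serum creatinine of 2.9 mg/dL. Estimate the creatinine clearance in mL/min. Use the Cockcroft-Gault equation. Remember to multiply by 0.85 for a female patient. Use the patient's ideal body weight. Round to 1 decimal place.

CrCl = (140 − 28) × 52.2 / (72 × 2.9) × 0.85 = 5846.4 / 208.80 × 0.85 ≈ 23.8 mL/min

23.8 mL/min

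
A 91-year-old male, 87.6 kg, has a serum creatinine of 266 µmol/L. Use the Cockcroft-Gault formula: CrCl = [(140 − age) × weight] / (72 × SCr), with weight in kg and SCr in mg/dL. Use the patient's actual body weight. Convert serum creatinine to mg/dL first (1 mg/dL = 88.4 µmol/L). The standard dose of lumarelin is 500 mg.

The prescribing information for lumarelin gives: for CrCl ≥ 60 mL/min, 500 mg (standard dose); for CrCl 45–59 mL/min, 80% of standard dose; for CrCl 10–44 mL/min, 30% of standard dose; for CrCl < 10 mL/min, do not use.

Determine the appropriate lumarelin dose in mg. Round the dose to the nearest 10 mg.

150 mg

SCr = 266 / 88.4 = 3.009 mg/dL
CrCl = (140 − 91) × 87.6 / (72 × 3.009) = 4292.4 / 216.65 ≈ 19.8 mL/min
CrCl ≈ 20 mL/min → bracket 10–44 mL/min.
30% of 500 mg = 150 mg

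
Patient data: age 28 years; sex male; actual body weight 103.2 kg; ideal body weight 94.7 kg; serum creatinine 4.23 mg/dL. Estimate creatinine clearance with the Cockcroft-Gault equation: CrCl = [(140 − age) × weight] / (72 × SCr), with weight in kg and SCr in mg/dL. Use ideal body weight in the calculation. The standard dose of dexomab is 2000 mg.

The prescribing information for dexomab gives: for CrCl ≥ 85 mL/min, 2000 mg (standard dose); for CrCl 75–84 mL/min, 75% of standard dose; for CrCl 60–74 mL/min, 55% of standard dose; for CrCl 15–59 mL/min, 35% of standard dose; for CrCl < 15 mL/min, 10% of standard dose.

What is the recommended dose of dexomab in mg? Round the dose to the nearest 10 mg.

700 mg

CrCl = (140 − 28) × 94.7 / (72 × 4.23) = 10606.4 / 304.56 ≈ 34.8 mL/min
CrCl ≈ 35 mL/min → bracket 15–59 mL/min.
35% of 2000 mg = 700 mg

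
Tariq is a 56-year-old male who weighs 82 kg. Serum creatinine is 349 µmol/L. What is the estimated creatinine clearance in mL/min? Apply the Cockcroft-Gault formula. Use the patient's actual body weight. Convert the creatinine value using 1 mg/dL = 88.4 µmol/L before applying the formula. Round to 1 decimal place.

SCr = 349 / 88.4 = 3.948 mg/dL
CrCl = (140 − 56) × 82 / (72 × 3.948) = 6888.0 / 284.26 ≈ 24.2 mL/min

24.2 mL/min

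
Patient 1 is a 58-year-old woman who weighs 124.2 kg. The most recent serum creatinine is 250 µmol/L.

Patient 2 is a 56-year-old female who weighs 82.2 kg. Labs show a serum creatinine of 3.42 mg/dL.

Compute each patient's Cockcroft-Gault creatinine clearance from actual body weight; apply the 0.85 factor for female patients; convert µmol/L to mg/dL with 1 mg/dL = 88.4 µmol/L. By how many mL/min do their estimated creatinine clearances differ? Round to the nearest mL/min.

19 mL/min

Patient 1: SCr = 250 / 88.4 = 2.828 mg/dL
Patient 1: CrCl = (140 − 58) × 124.2 / (72 × 2.828) × 0.85 = 10184.4 / 203.62 × 0.85 ≈ 42.5 mL/min
Patient 2: CrCl = (140 − 56) × 82.2 / (72 × 3.42) × 0.85 = 6904.8 / 246.24 × 0.85 ≈ 23.8 mL/min
|42.5 − 23.8| = 18.7 mL/min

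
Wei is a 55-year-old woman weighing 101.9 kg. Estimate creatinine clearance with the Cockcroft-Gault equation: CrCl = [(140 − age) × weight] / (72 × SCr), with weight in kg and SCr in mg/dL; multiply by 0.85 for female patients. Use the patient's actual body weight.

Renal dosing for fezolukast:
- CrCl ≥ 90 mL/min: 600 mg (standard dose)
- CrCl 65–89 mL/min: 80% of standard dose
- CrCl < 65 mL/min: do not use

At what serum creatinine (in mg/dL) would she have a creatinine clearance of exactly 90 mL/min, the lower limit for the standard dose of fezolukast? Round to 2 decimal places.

1.14 mg/dL

Standard dose requires CrCl ≥ 90 mL/min.
Set (140 − 55) × 101.9 × 0.85 / (72 × SCr) = 90
SCr = (140 − 55) × 101.9 × 0.85 / (72 × 90) = 1.136 mg/dL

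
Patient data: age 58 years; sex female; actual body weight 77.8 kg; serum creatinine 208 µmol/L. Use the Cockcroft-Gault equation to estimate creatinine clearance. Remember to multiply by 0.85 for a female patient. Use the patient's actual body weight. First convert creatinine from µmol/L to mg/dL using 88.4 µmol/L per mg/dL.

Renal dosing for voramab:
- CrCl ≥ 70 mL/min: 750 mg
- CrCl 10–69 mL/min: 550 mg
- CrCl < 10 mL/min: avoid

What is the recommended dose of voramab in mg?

550 mg

SCr = 208 / 88.4 = 2.353 mg/dL
CrCl = (140 − 58) × 77.8 / (72 × 2.353) × 0.85 = 6379.6 / 169.42 × 0.85 ≈ 32.0 mL/min
CrCl ≈ 32 mL/min → bracket 10–69 mL/min.
Dose for this bracket: 550 mg.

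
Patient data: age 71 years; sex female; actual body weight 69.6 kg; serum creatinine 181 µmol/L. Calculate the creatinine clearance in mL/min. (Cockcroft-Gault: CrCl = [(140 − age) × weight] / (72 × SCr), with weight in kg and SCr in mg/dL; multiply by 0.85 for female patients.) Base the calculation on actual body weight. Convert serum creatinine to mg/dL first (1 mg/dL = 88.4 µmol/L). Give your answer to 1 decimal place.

SCr = 181 / 88.4 = 2.048 mg/dL
CrCl = (140 − 71) × 69.6 / (72 × 2.048) × 0.85 = 4802.4 / 147.46 × 0.85 ≈ 27.7 mL/min

27.7 mL/min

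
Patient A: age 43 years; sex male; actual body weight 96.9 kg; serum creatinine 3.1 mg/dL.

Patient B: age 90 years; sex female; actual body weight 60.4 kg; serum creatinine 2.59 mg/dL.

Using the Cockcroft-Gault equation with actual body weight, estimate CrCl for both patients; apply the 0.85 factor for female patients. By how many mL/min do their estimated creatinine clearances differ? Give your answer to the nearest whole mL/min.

Patient A: CrCl = (140 − 43) × 96.9 / (72 × 3.1) = 9399.3 / 223.20 ≈ 42.1 mL/min
Patient B: CrCl = (140 − 90) × 60.4 / (72 × 2.59) × 0.85 = 3020.0 / 186.48 × 0.85 ≈ 13.8 mL/min
|42.1 − 13.8| = 28.3 mL/min

28 mL/min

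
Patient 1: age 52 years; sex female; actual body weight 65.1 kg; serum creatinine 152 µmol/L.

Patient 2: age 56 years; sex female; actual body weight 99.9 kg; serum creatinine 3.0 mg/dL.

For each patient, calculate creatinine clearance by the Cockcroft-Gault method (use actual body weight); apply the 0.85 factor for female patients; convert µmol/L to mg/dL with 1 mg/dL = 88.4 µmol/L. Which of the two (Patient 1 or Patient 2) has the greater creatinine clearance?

Patient 1: SCr = 152 / 88.4 = 1.719 mg/dL
Patient 1: CrCl = (140 − 52) × 65.1 / (72 × 1.719) × 0.85 = 5728.8 / 123.77 × 0.85 ≈ 39.3 mL/min
Patient 2: CrCl = (140 − 56) × 99.9 / (72 × 3) × 0.85 = 8391.6 / 216.00 × 0.85 ≈ 33.0 mL/min
39.3 vs 33.0 mL/min → Patient 1 is higher.

Patient 1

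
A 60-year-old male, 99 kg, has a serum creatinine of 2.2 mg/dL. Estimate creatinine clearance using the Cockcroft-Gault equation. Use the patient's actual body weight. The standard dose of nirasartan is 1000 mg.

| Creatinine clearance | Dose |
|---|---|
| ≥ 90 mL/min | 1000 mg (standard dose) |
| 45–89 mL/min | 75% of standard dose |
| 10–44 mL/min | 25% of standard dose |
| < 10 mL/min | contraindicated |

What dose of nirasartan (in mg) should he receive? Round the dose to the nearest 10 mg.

CrCl = (140 − 60) × 99 / (72 × 2.2) = 7920.0 / 158.40 ≈ 50.0 mL/min
CrCl ≈ 50 mL/min → bracket 45–89 mL/min.
75% of 1000 mg = 750 mg

750 mg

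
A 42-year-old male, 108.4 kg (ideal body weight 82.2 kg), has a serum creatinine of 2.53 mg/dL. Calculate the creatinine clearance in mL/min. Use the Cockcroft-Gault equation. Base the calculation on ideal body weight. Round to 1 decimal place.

44.2 mL/min

CrCl = (140 − 42) × 82.2 / (72 × 2.53) = 8055.6 / 182.16 ≈ 44.2 mL/min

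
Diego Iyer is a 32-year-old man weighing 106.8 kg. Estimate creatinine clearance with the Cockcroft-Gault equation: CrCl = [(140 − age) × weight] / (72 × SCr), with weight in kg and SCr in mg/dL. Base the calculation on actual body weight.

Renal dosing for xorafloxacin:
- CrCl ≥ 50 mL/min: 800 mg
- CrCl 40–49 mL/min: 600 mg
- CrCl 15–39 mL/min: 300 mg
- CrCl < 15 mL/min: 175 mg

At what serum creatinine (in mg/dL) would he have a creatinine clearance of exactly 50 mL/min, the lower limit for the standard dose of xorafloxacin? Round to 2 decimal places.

3.20 mg/dL

Standard dose requires CrCl ≥ 50 mL/min.
Set (140 − 32) × 106.8 / (72 × SCr) = 50
SCr = (140 − 32) × 106.8 / (72 × 50) = 3.204 mg/dL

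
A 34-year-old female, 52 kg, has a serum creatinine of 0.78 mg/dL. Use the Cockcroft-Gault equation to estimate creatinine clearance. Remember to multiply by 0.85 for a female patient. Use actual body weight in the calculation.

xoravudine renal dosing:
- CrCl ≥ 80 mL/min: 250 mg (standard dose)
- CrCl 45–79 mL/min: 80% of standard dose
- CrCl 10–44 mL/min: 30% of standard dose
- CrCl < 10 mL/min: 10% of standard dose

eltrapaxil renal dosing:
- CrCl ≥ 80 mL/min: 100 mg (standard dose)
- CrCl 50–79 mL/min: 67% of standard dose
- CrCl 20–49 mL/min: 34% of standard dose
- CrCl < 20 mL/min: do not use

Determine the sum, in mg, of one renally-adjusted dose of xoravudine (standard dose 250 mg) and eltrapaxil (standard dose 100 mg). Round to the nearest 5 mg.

CrCl = (140 − 34) × 52 / (72 × 0.78) × 0.85 = 5512.0 / 56.16 × 0.85 ≈ 83.4 mL/min
CrCl ≈ 83 mL/min.
xoravudine: ≥ 80 mL/min → 100% of 250 mg = 250 mg.
eltrapaxil: ≥ 80 mL/min → 100% of 100 mg = 100 mg.
Total = 250 + 100 = 350 mg.

350 mg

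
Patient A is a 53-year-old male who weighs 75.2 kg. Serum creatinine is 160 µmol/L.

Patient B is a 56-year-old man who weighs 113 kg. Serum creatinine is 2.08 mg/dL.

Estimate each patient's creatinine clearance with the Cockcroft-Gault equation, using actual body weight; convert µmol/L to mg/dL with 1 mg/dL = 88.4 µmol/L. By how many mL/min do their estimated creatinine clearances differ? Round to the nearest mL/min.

13 mL/min

Patient A: SCr = 160 / 88.4 = 1.81 mg/dL
Patient A: CrCl = (140 − 53) × 75.2 / (72 × 1.81) = 6542.4 / 130.32 ≈ 50.2 mL/min
Patient B: CrCl = (140 − 56) × 113 / (72 × 2.08) = 9492.0 / 149.76 ≈ 63.4 mL/min
|50.2 − 63.4| = 13.2 mL/min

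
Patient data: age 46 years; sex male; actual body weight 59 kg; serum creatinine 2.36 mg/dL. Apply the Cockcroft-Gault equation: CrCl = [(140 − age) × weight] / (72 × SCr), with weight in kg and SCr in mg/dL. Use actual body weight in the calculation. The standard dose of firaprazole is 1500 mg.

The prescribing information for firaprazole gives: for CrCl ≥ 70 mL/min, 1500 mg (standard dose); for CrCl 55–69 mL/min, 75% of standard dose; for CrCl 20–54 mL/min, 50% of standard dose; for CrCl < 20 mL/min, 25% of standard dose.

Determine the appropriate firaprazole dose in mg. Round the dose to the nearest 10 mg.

CrCl = (140 − 46) × 59 / (72 × 2.36) = 5546.0 / 169.92 ≈ 32.6 mL/min
CrCl ≈ 33 mL/min → bracket 20–54 mL/min.
50% of 1500 mg = 750 mg

750 mg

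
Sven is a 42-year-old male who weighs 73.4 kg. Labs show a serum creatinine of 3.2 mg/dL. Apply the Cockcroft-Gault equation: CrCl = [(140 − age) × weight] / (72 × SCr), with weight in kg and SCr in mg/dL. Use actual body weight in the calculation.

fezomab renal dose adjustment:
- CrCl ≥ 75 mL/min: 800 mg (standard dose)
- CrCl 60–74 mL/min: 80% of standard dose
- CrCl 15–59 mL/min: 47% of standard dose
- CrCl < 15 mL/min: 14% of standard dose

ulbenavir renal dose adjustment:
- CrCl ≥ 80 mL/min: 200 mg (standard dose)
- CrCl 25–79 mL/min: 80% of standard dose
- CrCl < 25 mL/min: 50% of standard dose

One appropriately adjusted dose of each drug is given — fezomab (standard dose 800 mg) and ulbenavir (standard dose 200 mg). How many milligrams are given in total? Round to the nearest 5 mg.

CrCl = (140 − 42) × 73.4 / (72 × 3.2) = 7193.2 / 230.40 ≈ 31.2 mL/min
CrCl ≈ 31 mL/min.
fezomab: 15–59 mL/min → 47% of 800 mg = 376 mg.
ulbenavir: 25–79 mL/min → 80% of 200 mg = 160 mg.
Total = 376 + 160 = 536 mg.

535 mg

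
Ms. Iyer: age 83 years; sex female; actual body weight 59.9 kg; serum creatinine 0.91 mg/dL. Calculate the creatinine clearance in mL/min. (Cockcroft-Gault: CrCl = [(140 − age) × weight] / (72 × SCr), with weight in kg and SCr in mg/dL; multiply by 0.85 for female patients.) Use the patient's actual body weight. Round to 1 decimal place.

44.3 mL/min

CrCl = (140 − 83) × 59.9 / (72 × 0.91) × 0.85 = 3414.3 / 65.52 × 0.85 ≈ 44.3 mL/min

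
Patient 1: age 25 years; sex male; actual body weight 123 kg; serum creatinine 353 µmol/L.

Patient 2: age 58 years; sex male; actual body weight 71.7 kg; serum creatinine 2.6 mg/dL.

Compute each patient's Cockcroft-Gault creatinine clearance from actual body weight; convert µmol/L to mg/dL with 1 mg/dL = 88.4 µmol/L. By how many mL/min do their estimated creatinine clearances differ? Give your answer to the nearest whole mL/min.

Patient 1: SCr = 353 / 88.4 = 3.993 mg/dL
Patient 1: CrCl = (140 − 25) × 123 / (72 × 3.993) = 14145.0 / 287.50 ≈ 49.2 mL/min
Patient 2: CrCl = (140 − 58) × 71.7 / (72 × 2.6) = 5879.4 / 187.20 ≈ 31.4 mL/min
|49.2 − 31.4| = 17.8 mL/min

18 mL/min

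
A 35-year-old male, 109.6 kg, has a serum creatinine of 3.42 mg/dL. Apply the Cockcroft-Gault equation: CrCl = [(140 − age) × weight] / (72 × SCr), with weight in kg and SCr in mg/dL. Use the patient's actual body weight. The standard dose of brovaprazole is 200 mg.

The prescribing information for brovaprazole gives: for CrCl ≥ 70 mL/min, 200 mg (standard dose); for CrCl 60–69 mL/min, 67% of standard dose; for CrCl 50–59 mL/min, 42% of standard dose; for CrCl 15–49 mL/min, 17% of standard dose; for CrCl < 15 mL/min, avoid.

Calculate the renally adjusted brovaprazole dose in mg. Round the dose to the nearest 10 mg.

30 mg

CrCl = (140 − 35) × 109.6 / (72 × 3.42) = 11508.0 / 246.24 ≈ 46.7 mL/min
CrCl ≈ 47 mL/min → bracket 15–49 mL/min.
17% of 200 mg = 34 mg → 30 mg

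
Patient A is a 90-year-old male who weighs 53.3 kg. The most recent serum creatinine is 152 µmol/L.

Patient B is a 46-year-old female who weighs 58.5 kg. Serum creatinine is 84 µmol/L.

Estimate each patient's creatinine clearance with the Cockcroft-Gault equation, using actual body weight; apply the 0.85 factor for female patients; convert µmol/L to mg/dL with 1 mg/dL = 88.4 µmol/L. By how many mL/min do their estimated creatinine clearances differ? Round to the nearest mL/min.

47 mL/min

Patient A: SCr = 152 / 88.4 = 1.719 mg/dL
Patient A: CrCl = (140 − 90) × 53.3 / (72 × 1.719) = 2665.0 / 123.77 ≈ 21.5 mL/min
Patient B: SCr = 84 / 88.4 = 0.95 mg/dL
Patient B: CrCl = (140 − 46) × 58.5 / (72 × 0.95) × 0.85 = 5499.0 / 68.40 × 0.85 ≈ 68.3 mL/min
|21.5 − 68.3| = 46.8 mL/min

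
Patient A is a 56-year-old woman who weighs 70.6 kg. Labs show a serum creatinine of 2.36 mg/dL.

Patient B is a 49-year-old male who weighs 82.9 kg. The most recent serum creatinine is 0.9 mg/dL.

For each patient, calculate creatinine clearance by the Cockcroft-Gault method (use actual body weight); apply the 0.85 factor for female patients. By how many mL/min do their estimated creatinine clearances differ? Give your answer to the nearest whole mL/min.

Patient A: CrCl = (140 − 56) × 70.6 / (72 × 2.36) × 0.85 = 5930.4 / 169.92 × 0.85 ≈ 29.7 mL/min
Patient B: CrCl = (140 − 49) × 82.9 / (72 × 0.9) = 7543.9 / 64.80 ≈ 116.4 mL/min
|29.7 − 116.4| = 86.7 mL/min

87 mL/min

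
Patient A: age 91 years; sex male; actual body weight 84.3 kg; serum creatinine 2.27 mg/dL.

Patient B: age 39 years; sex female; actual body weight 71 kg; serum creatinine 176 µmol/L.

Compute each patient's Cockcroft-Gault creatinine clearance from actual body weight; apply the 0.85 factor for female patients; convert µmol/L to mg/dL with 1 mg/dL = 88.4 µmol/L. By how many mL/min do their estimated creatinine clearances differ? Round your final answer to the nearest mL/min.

Patient A: CrCl = (140 − 91) × 84.3 / (72 × 2.27) = 4130.7 / 163.44 ≈ 25.3 mL/min
Patient B: SCr = 176 / 88.4 = 1.991 mg/dL
Patient B: CrCl = (140 − 39) × 71 / (72 × 1.991) × 0.85 = 7171.0 / 143.35 × 0.85 ≈ 42.5 mL/min
|25.3 − 42.5| = 17.2 mL/min

17 mL/min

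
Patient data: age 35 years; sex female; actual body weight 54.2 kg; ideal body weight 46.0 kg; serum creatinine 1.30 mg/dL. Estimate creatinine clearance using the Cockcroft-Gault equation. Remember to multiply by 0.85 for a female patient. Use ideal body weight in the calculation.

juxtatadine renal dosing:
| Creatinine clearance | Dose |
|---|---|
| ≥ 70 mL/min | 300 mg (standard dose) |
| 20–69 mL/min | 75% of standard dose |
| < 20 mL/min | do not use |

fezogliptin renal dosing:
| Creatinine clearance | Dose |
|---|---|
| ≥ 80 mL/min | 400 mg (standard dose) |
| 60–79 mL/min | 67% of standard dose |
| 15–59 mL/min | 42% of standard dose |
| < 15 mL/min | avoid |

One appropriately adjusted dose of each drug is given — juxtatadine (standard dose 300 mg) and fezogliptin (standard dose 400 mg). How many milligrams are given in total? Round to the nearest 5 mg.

395 mg

CrCl = (140 − 35) × 46 / (72 × 1.3) × 0.85 = 4830.0 / 93.60 × 0.85 ≈ 43.9 mL/min
CrCl ≈ 44 mL/min.
juxtatadine: 20–69 mL/min → 75% of 300 mg = 225 mg.
fezogliptin: 15–59 mL/min → 42% of 400 mg = 168 mg.
Total = 225 + 168 = 393 mg.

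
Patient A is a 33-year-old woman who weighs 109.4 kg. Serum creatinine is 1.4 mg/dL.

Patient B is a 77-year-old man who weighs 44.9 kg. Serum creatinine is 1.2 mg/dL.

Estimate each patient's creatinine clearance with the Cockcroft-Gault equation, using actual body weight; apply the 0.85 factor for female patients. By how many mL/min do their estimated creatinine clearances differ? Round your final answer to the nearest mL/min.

Patient A: CrCl = (140 − 33) × 109.4 / (72 × 1.4) × 0.85 = 11705.8 / 100.80 × 0.85 ≈ 98.7 mL/min
Patient B: CrCl = (140 − 77) × 44.9 / (72 × 1.2) = 2828.7 / 86.40 ≈ 32.7 mL/min
|98.7 − 32.7| = 66.0 mL/min

66 mL/min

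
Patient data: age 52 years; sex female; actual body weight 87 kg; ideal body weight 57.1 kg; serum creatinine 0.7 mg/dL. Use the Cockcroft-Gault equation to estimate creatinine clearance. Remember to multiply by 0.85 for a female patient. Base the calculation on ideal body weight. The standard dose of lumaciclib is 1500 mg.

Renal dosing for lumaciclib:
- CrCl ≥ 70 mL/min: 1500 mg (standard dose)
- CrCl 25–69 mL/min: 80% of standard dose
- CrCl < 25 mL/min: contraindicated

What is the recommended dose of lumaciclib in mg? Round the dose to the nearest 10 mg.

1500 mg

CrCl = (140 − 52) × 57.1 / (72 × 0.7) × 0.85 = 5024.8 / 50.40 × 0.85 ≈ 84.7 mL/min
CrCl ≈ 85 mL/min → bracket ≥ 70 mL/min.
100% of 1500 mg = 1500 mg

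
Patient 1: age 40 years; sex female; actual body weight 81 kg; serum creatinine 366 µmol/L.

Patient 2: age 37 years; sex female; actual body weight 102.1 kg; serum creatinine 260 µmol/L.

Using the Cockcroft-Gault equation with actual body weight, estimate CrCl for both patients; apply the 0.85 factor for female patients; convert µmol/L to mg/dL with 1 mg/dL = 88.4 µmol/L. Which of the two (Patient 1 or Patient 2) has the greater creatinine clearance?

Patient 1: SCr = 366 / 88.4 = 4.14 mg/dL
Patient 1: CrCl = (140 − 40) × 81 / (72 × 4.14) × 0.85 = 8100.0 / 298.08 × 0.85 ≈ 23.1 mL/min
Patient 2: SCr = 260 / 88.4 = 2.941 mg/dL
Patient 2: CrCl = (140 − 37) × 102.1 / (72 × 2.941) × 0.85 = 10516.3 / 211.75 × 0.85 ≈ 42.2 mL/min
23.1 vs 42.2 mL/min → Patient 2 is higher.

Patient 2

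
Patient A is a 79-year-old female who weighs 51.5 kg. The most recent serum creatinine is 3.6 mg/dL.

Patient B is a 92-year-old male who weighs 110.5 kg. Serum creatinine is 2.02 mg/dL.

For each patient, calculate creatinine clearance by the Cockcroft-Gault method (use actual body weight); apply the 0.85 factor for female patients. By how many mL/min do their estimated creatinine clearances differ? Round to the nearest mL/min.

26 mL/min

Patient A: CrCl = (140 − 79) × 51.5 / (72 × 3.6) × 0.85 = 3141.5 / 259.20 × 0.85 ≈ 10.3 mL/min
Patient B: CrCl = (140 − 92) × 110.5 / (72 × 2.02) = 5304.0 / 145.44 ≈ 36.5 mL/min
|10.3 − 36.5| = 26.2 mL/min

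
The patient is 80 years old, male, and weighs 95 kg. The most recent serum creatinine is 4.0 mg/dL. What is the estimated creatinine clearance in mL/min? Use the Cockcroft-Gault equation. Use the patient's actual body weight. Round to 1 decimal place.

19.8 mL/min

CrCl = (140 − 80) × 95 / (72 × 4) = 5700.0 / 288.00 ≈ 19.8 mL/min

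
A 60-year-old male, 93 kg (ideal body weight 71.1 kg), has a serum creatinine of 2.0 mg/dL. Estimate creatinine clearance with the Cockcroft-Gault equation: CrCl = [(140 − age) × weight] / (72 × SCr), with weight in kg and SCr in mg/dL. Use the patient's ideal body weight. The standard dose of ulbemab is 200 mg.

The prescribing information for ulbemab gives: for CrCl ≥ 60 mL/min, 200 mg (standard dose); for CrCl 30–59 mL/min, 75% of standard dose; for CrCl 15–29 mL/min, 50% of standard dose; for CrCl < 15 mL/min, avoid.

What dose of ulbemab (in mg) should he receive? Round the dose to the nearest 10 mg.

CrCl = (140 − 60) × 71.1 / (72 × 2) = 5688.0 / 144.00 ≈ 39.5 mL/min
CrCl ≈ 40 mL/min → bracket 30–59 mL/min.
75% of 200 mg = 150 mg

150 mg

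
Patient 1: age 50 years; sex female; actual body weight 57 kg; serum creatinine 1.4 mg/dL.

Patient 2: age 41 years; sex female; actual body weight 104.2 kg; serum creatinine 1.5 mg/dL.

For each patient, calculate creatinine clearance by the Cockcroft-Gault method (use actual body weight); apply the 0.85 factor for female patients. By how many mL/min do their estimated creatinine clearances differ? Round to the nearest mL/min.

38 mL/min

Patient 1: CrCl = (140 − 50) × 57 / (72 × 1.4) × 0.85 = 5130.0 / 100.80 × 0.85 ≈ 43.3 mL/min
Patient 2: CrCl = (140 − 41) × 104.2 / (72 × 1.5) × 0.85 = 10315.8 / 108.00 × 0.85 ≈ 81.2 mL/min
|43.3 − 81.2| = 37.9 mL/min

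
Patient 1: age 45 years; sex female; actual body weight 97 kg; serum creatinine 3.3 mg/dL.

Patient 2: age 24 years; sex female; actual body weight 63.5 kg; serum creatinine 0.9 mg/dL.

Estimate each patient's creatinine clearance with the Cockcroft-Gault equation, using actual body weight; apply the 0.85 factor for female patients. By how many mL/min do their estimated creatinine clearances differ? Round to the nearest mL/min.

64 mL/min

Patient 1: CrCl = (140 − 45) × 97 / (72 × 3.3) × 0.85 = 9215.0 / 237.60 × 0.85 ≈ 33.0 mL/min
Patient 2: CrCl = (140 − 24) × 63.5 / (72 × 0.9) × 0.85 = 7366.0 / 64.80 × 0.85 ≈ 96.6 mL/min
|33.0 − 96.6| = 63.6 mL/min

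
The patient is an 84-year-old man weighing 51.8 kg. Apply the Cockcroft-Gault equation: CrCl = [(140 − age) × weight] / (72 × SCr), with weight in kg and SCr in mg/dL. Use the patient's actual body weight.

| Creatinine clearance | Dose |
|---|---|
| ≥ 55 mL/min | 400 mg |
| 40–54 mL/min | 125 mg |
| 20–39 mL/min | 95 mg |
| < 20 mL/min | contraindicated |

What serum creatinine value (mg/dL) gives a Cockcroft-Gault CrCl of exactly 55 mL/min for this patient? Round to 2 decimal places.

0.73 mg/dL

Standard dose requires CrCl ≥ 55 mL/min.
Set (140 − 84) × 51.8 / (72 × SCr) = 55
SCr = (140 − 84) × 51.8 / (72 × 55) = 0.733 mg/dL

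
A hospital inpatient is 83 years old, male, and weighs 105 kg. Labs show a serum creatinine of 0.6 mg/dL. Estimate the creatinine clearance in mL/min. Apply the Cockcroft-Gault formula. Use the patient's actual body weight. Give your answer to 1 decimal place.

CrCl = (140 − 83) × 105 / (72 × 0.6) = 5985.0 / 43.20 ≈ 138.5 mL/min

138.5 mL/min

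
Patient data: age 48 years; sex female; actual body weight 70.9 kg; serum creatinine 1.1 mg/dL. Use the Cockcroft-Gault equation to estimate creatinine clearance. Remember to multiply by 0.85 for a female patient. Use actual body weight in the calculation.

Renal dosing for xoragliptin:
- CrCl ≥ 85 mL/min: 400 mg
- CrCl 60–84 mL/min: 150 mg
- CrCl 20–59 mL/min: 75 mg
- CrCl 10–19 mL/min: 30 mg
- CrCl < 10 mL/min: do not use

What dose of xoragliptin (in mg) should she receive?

150 mg

CrCl = (140 − 48) × 70.9 / (72 × 1.1) × 0.85 = 6522.8 / 79.20 × 0.85 ≈ 70.0 mL/min
CrCl ≈ 70 mL/min → bracket 60–84 mL/min.
Dose for this bracket: 150 mg.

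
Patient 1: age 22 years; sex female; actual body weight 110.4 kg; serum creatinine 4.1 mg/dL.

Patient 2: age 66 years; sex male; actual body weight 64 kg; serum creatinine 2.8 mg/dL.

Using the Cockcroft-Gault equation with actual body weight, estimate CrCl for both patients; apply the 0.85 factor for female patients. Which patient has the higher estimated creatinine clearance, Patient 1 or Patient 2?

Patient 1: CrCl = (140 − 22) × 110.4 / (72 × 4.1) × 0.85 = 13027.2 / 295.20 × 0.85 ≈ 37.5 mL/min
Patient 2: CrCl = (140 − 66) × 64 / (72 × 2.8) = 4736.0 / 201.60 ≈ 23.5 mL/min
37.5 vs 23.5 mL/min → Patient 1 is higher.

Patient 1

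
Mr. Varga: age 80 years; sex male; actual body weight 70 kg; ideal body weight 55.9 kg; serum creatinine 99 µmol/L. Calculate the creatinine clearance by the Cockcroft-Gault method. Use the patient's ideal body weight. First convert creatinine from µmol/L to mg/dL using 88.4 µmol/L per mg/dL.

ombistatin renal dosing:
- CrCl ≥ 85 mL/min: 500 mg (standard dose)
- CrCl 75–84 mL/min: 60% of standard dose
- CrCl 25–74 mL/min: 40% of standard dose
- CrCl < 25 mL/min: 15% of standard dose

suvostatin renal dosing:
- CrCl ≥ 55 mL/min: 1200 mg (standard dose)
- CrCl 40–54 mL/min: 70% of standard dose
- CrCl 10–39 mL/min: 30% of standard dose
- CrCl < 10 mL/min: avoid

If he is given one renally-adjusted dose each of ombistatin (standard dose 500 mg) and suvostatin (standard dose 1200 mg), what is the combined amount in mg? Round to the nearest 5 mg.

SCr = 99 / 88.4 = 1.12 mg/dL
CrCl = (140 − 80) × 55.9 / (72 × 1.12) = 3354.0 / 80.64 ≈ 41.6 mL/min
CrCl ≈ 42 mL/min.
ombistatin: 25–74 mL/min → 40% of 500 mg = 200 mg.
suvostatin: 40–54 mL/min → 70% of 1200 mg = 840 mg.
Total = 200 + 840 = 1040 mg.

1040 mg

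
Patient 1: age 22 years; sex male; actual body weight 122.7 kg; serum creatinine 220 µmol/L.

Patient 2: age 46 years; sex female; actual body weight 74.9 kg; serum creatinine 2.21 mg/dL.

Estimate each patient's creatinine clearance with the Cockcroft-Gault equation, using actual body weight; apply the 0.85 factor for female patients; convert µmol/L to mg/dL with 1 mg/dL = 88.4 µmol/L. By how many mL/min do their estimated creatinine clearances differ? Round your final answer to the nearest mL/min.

43 mL/min

Patient 1: SCr = 220 / 88.4 = 2.489 mg/dL
Patient 1: CrCl = (140 − 22) × 122.7 / (72 × 2.489) = 14478.6 / 179.21 ≈ 80.8 mL/min
Patient 2: CrCl = (140 − 46) × 74.9 / (72 × 2.21) × 0.85 = 7040.6 / 159.12 × 0.85 ≈ 37.6 mL/min
|80.8 − 37.6| = 43.2 mL/min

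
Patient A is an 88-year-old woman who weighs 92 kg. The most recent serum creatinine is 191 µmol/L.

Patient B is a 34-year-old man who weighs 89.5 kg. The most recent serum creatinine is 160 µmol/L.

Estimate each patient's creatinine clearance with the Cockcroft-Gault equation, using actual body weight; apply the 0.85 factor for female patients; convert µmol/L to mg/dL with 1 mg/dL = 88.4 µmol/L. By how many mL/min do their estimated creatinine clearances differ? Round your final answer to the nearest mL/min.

47 mL/min

Patient A: SCr = 191 / 88.4 = 2.161 mg/dL
Patient A: CrCl = (140 − 88) × 92 / (72 × 2.161) × 0.85 = 4784.0 / 155.59 × 0.85 ≈ 26.1 mL/min
Patient B: SCr = 160 / 88.4 = 1.81 mg/dL
Patient B: CrCl = (140 − 34) × 89.5 / (72 × 1.81) = 9487.0 / 130.32 ≈ 72.8 mL/min
|26.1 − 72.8| = 46.7 mL/min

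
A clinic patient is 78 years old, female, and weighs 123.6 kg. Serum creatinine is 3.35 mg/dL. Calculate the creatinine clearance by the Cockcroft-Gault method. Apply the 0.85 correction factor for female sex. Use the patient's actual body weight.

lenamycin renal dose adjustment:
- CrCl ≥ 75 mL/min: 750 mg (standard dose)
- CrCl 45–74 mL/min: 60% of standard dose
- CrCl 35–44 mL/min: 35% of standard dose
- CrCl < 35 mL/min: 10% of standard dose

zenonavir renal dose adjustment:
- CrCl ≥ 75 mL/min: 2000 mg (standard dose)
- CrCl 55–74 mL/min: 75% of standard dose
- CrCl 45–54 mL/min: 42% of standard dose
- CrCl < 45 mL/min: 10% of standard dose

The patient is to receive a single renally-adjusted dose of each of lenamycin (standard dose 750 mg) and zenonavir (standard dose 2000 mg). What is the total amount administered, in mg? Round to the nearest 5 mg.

275 mg

CrCl = (140 − 78) × 123.6 / (72 × 3.35) × 0.85 = 7663.2 / 241.20 × 0.85 ≈ 27.0 mL/min
CrCl ≈ 27 mL/min.
lenamycin: < 35 mL/min → 10% of 750 mg = 75 mg.
zenonavir: < 45 mL/min → 10% of 2000 mg = 200 mg.
Total = 75 + 200 = 275 mg.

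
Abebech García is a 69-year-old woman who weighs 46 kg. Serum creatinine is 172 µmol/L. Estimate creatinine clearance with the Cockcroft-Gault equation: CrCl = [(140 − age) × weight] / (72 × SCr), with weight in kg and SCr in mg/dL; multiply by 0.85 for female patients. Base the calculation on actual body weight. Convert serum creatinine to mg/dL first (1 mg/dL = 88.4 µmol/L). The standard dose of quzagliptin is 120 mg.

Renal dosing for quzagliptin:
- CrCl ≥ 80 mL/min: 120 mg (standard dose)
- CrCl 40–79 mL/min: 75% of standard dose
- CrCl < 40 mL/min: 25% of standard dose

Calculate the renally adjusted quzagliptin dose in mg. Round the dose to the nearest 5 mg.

30 mg

SCr = 172 / 88.4 = 1.946 mg/dL
CrCl = (140 − 69) × 46 / (72 × 1.946) × 0.85 = 3266.0 / 140.11 × 0.85 ≈ 19.8 mL/min
CrCl ≈ 20 mL/min → bracket < 40 mL/min.
25% of 120 mg = 30 mg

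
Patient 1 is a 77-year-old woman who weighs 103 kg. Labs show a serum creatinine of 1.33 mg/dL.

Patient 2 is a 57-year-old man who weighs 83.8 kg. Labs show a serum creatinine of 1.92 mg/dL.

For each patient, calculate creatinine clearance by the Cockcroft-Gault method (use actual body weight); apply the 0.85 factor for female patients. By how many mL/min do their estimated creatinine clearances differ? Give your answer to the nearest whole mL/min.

Patient 1: CrCl = (140 − 77) × 103 / (72 × 1.33) × 0.85 = 6489.0 / 95.76 × 0.85 ≈ 57.6 mL/min
Patient 2: CrCl = (140 − 57) × 83.8 / (72 × 1.92) = 6955.4 / 138.24 ≈ 50.3 mL/min
|57.6 − 50.3| = 7.3 mL/min

7 mL/min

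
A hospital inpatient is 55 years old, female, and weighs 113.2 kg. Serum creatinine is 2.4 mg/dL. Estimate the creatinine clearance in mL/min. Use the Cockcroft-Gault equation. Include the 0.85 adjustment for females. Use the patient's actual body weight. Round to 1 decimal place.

CrCl = (140 − 55) × 113.2 / (72 × 2.4) × 0.85 = 9622.0 / 172.80 × 0.85 ≈ 47.3 mL/min

47.3 mL/min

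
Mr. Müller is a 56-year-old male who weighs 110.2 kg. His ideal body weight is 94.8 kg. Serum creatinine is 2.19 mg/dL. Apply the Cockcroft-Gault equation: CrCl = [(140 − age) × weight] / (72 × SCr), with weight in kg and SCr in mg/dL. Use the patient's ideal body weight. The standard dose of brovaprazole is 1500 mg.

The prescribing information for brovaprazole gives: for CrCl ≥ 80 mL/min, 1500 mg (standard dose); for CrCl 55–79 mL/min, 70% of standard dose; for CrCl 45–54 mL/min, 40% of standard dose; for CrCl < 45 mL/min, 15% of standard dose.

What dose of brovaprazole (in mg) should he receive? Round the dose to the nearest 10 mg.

CrCl = (140 − 56) × 94.8 / (72 × 2.19) = 7963.2 / 157.68 ≈ 50.5 mL/min
CrCl ≈ 51 mL/min → bracket 45–54 mL/min.
40% of 1500 mg = 600 mg

600 mg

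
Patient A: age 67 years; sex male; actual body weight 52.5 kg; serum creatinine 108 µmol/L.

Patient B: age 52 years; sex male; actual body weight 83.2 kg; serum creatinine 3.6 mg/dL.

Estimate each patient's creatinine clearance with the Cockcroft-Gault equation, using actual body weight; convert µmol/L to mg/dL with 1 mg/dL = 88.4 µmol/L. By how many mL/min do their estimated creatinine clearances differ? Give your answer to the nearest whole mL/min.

Patient A: SCr = 108 / 88.4 = 1.222 mg/dL
Patient A: CrCl = (140 − 67) × 52.5 / (72 × 1.222) = 3832.5 / 87.98 ≈ 43.6 mL/min
Patient B: CrCl = (140 − 52) × 83.2 / (72 × 3.6) = 7321.6 / 259.20 ≈ 28.2 mL/min
|43.6 − 28.2| = 15.4 mL/min

15 mL/min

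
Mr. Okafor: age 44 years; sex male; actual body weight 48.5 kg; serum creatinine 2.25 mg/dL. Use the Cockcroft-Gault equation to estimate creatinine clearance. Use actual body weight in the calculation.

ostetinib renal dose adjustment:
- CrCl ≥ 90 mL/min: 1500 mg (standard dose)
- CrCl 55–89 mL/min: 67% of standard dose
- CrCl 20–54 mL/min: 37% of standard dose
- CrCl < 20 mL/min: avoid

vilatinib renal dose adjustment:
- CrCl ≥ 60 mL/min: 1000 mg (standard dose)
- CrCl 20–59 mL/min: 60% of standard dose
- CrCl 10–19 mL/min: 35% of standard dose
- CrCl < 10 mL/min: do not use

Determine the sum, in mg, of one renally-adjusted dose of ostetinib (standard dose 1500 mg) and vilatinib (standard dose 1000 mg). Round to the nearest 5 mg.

CrCl = (140 − 44) × 48.5 / (72 × 2.25) = 4656.0 / 162.00 ≈ 28.7 mL/min
CrCl ≈ 29 mL/min.
ostetinib: 20–54 mL/min → 37% of 1500 mg = 555 mg.
vilatinib: 20–59 mL/min → 60% of 1000 mg = 600 mg.
Total = 555 + 600 = 1155 mg.

1155 mg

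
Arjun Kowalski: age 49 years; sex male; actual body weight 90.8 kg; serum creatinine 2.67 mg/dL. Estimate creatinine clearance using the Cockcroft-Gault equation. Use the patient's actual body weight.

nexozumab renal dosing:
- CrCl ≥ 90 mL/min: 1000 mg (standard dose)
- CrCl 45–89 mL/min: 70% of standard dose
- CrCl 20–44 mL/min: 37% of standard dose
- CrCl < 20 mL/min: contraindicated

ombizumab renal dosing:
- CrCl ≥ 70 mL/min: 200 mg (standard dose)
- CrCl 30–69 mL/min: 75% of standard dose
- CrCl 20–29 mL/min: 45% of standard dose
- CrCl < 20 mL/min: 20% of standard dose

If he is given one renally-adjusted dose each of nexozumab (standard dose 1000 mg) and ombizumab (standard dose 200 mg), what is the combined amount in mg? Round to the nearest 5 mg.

520 mg

CrCl = (140 − 49) × 90.8 / (72 × 2.67) = 8262.8 / 192.24 ≈ 43.0 mL/min
CrCl ≈ 43 mL/min.
nexozumab: 20–44 mL/min → 37% of 1000 mg = 370 mg.
ombizumab: 30–69 mL/min → 75% of 200 mg = 150 mg.
Total = 370 + 150 = 520 mg.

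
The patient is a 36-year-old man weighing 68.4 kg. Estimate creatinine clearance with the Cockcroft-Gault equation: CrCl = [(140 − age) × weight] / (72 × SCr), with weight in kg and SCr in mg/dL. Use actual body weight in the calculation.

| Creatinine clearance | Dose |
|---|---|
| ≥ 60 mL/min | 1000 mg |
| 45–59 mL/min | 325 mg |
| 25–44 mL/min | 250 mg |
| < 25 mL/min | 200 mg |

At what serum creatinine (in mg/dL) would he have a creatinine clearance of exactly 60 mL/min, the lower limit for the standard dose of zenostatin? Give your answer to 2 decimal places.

1.65 mg/dL

Standard dose requires CrCl ≥ 60 mL/min.
Set (140 − 36) × 68.4 / (72 × SCr) = 60
SCr = (140 − 36) × 68.4 / (72 × 60) = 1.647 mg/dL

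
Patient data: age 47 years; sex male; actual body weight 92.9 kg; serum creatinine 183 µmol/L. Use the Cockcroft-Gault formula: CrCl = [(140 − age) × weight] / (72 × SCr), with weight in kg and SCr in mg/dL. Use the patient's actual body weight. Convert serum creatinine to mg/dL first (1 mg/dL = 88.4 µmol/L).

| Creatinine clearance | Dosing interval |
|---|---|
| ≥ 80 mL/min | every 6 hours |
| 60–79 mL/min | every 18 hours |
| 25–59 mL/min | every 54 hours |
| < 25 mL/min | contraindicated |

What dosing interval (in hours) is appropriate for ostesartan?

SCr = 183 / 88.4 = 2.07 mg/dL
CrCl = (140 − 47) × 92.9 / (72 × 2.07) = 8639.7 / 149.04 ≈ 58.0 mL/min
CrCl ≈ 58 mL/min → bracket 25–59 mL/min → every 54 hours.

every 54 hours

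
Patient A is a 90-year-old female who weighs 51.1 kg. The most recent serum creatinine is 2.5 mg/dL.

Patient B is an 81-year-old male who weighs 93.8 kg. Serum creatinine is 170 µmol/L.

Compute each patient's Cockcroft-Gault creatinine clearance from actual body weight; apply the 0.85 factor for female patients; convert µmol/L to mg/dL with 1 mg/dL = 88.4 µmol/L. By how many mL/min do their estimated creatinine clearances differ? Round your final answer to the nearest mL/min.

28 mL/min

Patient A: CrCl = (140 − 90) × 51.1 / (72 × 2.5) × 0.85 = 2555.0 / 180.00 × 0.85 ≈ 12.1 mL/min
Patient B: SCr = 170 / 88.4 = 1.923 mg/dL
Patient B: CrCl = (140 − 81) × 93.8 / (72 × 1.923) = 5534.2 / 138.46 ≈ 40.0 mL/min
|12.1 − 40.0| = 27.9 mL/min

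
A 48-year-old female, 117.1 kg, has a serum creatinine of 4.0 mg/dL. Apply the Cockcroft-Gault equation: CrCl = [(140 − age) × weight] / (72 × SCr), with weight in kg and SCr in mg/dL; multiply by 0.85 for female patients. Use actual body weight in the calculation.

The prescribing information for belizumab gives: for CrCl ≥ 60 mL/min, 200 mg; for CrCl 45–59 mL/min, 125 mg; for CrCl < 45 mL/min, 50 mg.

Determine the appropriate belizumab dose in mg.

CrCl = (140 − 48) × 117.1 / (72 × 4) × 0.85 = 10773.2 / 288.00 × 0.85 ≈ 31.8 mL/min
CrCl ≈ 32 mL/min → bracket < 45 mL/min.
Dose for this bracket: 50 mg.

50 mg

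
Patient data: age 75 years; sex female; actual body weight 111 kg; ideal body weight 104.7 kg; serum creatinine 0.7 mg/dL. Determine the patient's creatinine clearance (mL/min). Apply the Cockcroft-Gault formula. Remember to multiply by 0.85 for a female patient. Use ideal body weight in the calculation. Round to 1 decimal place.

114.8 mL/min

CrCl = (140 − 75) × 104.7 / (72 × 0.7) × 0.85 = 6805.5 / 50.40 × 0.85 ≈ 114.8 mL/min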